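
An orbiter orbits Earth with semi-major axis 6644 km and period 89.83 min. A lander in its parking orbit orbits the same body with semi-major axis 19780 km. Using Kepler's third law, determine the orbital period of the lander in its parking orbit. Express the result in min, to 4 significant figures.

T₂ ≈ 461.4 min

Kepler's third law: T² ∝ a³, so T₂ = T₁ (a₂/a₁)^(3/2).
a₂/a₁ = 2.977, (a₂/a₁)^(3/2) = 5.137.
T₂ = 89.83 × 5.137 = 461.4 min.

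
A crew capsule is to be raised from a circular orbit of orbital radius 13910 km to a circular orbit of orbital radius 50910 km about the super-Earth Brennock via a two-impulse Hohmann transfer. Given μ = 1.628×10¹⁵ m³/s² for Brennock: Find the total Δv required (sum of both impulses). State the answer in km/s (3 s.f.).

r₁ = 13910 km = 1.391×10⁷ m.
r₂ = 50910 km = 5.091×10⁷ m.
Transfer ellipse a_t = (r₁ + r₂)/2 = 3.241×10⁷ m.
At r₁: circular v_c1 = √(μ/r₁) = 10820 m/s; transfer-periapsis v_p = √[μ(2/r₁ − 1/a_t)] = 13560 m/s.
Δv₁ = v_p − v_c1 = 2741 m/s.
At r₂: circular v_c2 = √(μ/r₂) = 5655 m/s; transfer-apoapsis v_a = √[μ(2/r₂ − 1/a_t)] = 3705 m/s.
Δv₂ = v_c2 − v_a = 1950 m/s.
Total Δv = Δv₁ + Δv₂ = 4691 m/s = 4.691 km/s.

Δv_total ≈ 4.69 km/s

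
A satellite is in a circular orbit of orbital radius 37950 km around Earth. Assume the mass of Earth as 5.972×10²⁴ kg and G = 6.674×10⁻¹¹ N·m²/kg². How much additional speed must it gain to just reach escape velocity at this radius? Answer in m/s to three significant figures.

μ = GM = 6.674×10⁻¹¹ × 5.972×10²⁴ = 3.986×10¹⁴ m³/s².
r = 37950 km = 3.795×10⁷ m.
Circular speed v_c = √(μ/r) = 3241 m/s.
Escape speed v_esc = √(2μ/r) = √2 × v_c = 4583 m/s.
Δv = v_esc − v_c = 1342 m/s.

Δv ≈ 1340 m/s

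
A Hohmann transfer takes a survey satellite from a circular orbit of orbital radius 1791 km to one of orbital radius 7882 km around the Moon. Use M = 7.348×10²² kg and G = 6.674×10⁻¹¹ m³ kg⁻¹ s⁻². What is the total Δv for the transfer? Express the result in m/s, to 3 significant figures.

μ = GM = 6.674×10⁻¹¹ × 7.348×10²² = 4.904×10¹² m³/s².
r₁ = 1791 km = 1.791×10⁶ m.
r₂ = 7882 km = 7.882×10⁶ m.
Transfer ellipse a_t = (r₁ + r₂)/2 = 4.836×10⁶ m.
At r₁: circular v_c1 = √(μ/r₁) = 1655 m/s; transfer-perilune v_p = √[μ(2/r₁ − 1/a_t)] = 2112 m/s.
Δv₁ = v_p − v_c1 = 457.7 m/s.
At r₂: circular v_c2 = √(μ/r₂) = 788.8 m/s; transfer-apolune v_a = √[μ(2/r₂ − 1/a_t)] = 480.0 m/s.
Δv₂ = v_c2 − v_a = 308.8 m/s.
Total Δv = Δv₁ + Δv₂ = 766.5 m/s.

Δv_total ≈ 766 m/s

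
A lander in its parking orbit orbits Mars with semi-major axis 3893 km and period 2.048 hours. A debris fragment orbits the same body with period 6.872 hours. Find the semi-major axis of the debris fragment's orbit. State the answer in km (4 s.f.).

Kepler's third law: a³ ∝ T², so a₂ = a₁ (T₂/T₁)^(2/3).
T₂/T₁ = 3.355, (T₂/T₁)^(2/3) = 2.241.
a₂ = 3893 × 2.241 = 8725 km.

a₂ ≈ 8725 km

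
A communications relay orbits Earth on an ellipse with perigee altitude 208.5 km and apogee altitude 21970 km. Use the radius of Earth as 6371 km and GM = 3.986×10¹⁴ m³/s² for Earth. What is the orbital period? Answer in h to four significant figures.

r_p = 6371 + 208.5 = 6579.5 km = 6.5795×10⁶ m.
r_a = 6371 + 21970 = 28341 km = 2.8341×10⁷ m.
Semi-major axis a = (r_p + r_a)/2 = (6579.5 + 28341)/2 = 17460 km = 1.746×10⁷ m.
By Kepler's third law T = 2π√(a³/μ) = 2π × 3.654×10³ = 2.296×10⁴ s.
= 6.378 h.

T ≈ 6.378 h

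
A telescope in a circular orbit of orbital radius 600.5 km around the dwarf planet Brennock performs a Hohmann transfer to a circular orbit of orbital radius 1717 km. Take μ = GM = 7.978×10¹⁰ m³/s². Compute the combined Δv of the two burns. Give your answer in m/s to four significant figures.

Δv_total ≈ 139.6 m/s

r₁ = 600.5 km = 6.005×10⁵ m.
r₂ = 1717 km = 1.717×10⁶ m.
Transfer ellipse a_t = (r₁ + r₂)/2 = 1.159×10⁶ m.
At r₁: circular v_c1 = √(μ/r₁) = 364.5 m/s; transfer-periapsis v_p = √[μ(2/r₁ − 1/a_t)] = 443.7 m/s.
Δv₁ = v_p − v_c1 = 79.20 m/s.
At r₂: circular v_c2 = √(μ/r₂) = 215.6 m/s; transfer-apoapsis v_a = √[μ(2/r₂ − 1/a_t)] = 155.2 m/s.
Δv₂ = v_c2 − v_a = 60.38 m/s.
Total Δv = Δv₁ + Δv₂ = 139.6 m/s.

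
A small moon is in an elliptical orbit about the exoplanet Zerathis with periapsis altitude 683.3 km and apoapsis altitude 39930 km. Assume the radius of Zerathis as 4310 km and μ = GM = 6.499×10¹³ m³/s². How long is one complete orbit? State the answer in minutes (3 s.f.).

r_p = 4310 + 683.3 = 4993.3 km = 4.9933×10⁶ m.
r_a = 4310 + 39930 = 44240 km = 4.4240×10⁷ m.
Semi-major axis a = (r_p + r_a)/2 = (4993.3 + 44240)/2 = 24617 km = 2.462×10⁷ m.
By Kepler's third law T = 2π√(a³/μ) = 2π × 1.515×10⁴ = 9.519×10⁴ s.
= 1587 minutes.

T ≈ 1590 minutes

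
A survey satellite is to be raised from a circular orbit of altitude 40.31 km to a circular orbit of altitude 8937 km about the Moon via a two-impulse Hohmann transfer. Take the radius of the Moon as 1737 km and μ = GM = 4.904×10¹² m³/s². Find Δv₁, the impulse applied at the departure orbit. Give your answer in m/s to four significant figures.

Δv ≈ 513.9 m/s

r₁ = 1737 + 40.31 = 1777.3 km = 1.7773×10⁶ m.
r₂ = 1737 + 8937 = 10674 km = 1.0674×10⁷ m.
Transfer ellipse a_t = (r₁ + r₂)/2 = 6.226×10⁶ m.
At r₁: circular v_c1 = √(μ/r₁) = 1661 m/s; transfer-perilune v_p = √[μ(2/r₁ − 1/a_t)] = 2175 m/s.
Δv₁ = v_p − v_c1 = 513.9 m/s.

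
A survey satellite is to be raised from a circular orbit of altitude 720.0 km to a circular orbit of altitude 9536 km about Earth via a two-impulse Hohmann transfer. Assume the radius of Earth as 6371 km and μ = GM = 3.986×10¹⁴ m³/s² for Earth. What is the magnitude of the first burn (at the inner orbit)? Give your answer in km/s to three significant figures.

Δv ≈ 1.32 km/s

r₁ = 6371 + 720.0 = 7091.0 km = 7.0910×10⁶ m.
r₂ = 6371 + 9536 = 15907 km = 1.5907×10⁷ m.
Transfer ellipse a_t = (r₁ + r₂)/2 = 1.150×10⁷ m.
At r₁: circular v_c1 = √(μ/r₁) = 7497 m/s; transfer-perigee v_p = √[μ(2/r₁ − 1/a_t)] = 8818 m/s.
Δv₁ = v_p − v_c1 = 1321 m/s.
= 1.321 km/s.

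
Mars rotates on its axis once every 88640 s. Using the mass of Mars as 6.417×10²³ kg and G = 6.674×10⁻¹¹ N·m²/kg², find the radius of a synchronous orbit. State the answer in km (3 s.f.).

μ = GM = 6.674×10⁻¹¹ × 6.417×10²³ = 4.283×10¹³ m³/s².
A synchronous orbit has period T, so by Kepler's third law a = (μT²/4π²)^(1/3).
μT²/4π² = 4.283×10¹³ × (8.864×10⁴)² / 39.48 = 8.524×10²¹ m³.
a = 2.043×10⁷ m = 20427 km.

r_sync ≈ 20400 km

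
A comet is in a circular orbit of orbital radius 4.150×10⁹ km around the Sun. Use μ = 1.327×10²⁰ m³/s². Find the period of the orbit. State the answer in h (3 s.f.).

r = 4.150×10⁹ km = 4.150×10¹² m.
Kepler's third law: T = 2π√(r³/μ) = 2π√((4.150×10¹²)³ / 1.327×10²⁰).
r³/μ = 5.386×10¹⁷ s², so T = 2π × 7.339×10⁸ = 4.611×10⁹ s.
Converting: 4.611×10⁹ s ÷ 3600 = 1.281×10⁶ h.

T ≈ 1280000 h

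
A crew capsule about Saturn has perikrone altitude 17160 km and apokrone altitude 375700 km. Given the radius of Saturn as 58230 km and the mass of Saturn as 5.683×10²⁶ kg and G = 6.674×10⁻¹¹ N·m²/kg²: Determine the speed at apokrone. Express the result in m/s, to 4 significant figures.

μ = GM = 6.674×10⁻¹¹ × 5.683×10²⁶ = 3.793×10¹⁶ m³/s².
r_p = 58230 + 17160 = 75390 km = 7.5390×10⁷ m.
r_a = 58230 + 375700 = 433930 km = 4.3393×10⁸ m.
Semi-major axis a = (r_p + r_a)/2 = 2.5466×10⁵ km = 2.547×10⁸ m.
Vis-viva: v² = μ(2/r − 1/a) = 3.793×10¹⁶ × (4.609×10⁻⁹ − 3.927×10⁻⁹) = 2.588×10⁷ m²/s².
v = 5087 m/s.

v ≈ 5087 m/s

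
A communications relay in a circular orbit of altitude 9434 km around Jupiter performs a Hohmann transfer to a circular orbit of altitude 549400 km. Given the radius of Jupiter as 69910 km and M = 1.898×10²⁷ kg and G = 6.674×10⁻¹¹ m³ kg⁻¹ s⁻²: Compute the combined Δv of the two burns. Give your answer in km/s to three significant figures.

Δv_total ≈ 20.7 km/s

μ = GM = 6.674×10⁻¹¹ × 1.898×10²⁷ = 1.267×10¹⁷ m³/s².
r₁ = 69910 + 9434 = 79344 km = 7.9344×10⁷ m.
r₂ = 69910 + 549400 = 619310 km = 6.1931×10⁸ m.
Transfer ellipse a_t = (r₁ + r₂)/2 = 3.493×10⁸ m.
At r₁: circular v_c1 = √(μ/r₁) = 39960 m/s; transfer-perijove v_p = √[μ(2/r₁ − 1/a_t)] = 53200 m/s.
Δv₁ = v_p − v_c1 = 13250 m/s.
At r₂: circular v_c2 = √(μ/r₂) = 14300 m/s; transfer-apojove v_a = √[μ(2/r₂ − 1/a_t)] = 6816 m/s.
Δv₂ = v_c2 − v_a = 7486 m/s.
Total Δv = Δv₁ + Δv₂ = 20730 m/s = 20.73 km/s.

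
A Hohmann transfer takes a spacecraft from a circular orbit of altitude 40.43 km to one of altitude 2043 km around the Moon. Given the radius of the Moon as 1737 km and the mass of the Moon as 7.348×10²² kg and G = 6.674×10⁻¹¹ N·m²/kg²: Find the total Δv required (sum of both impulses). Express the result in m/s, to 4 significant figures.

μ = GM = 6.674×10⁻¹¹ × 7.348×10²² = 4.904×10¹² m³/s².
r₁ = 1737 + 40.43 = 1777.4 km = 1.7774×10⁶ m.
r₂ = 1737 + 2043 = 3780.0 km = 3.7800×10⁶ m.
Transfer ellipse a_t = (r₁ + r₂)/2 = 2.779×10⁶ m.
At r₁: circular v_c1 = √(μ/r₁) = 1661 m/s; transfer-perilune v_p = √[μ(2/r₁ − 1/a_t)] = 1937 m/s.
Δv₁ = v_p − v_c1 = 276.3 m/s.
At r₂: circular v_c2 = √(μ/r₂) = 1139 m/s; transfer-apolune v_a = √[μ(2/r₂ − 1/a_t)] = 911.0 m/s.
Δv₂ = v_c2 − v_a = 228.0 m/s.
Total Δv = Δv₁ + Δv₂ = 504.3 m/s.

Δv_total ≈ 504.3 m/s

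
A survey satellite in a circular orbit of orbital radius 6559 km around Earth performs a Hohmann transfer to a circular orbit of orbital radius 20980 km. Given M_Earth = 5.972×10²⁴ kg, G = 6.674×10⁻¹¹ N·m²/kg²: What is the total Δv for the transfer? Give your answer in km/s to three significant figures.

μ = GM = 6.674×10⁻¹¹ × 5.972×10²⁴ = 3.986×10¹⁴ m³/s².
r₁ = 6559 km = 6.559×10⁶ m.
r₂ = 20980 km = 2.098×10⁷ m.
Transfer ellipse a_t = (r₁ + r₂)/2 = 1.377×10⁷ m.
At r₁: circular v_c1 = √(μ/r₁) = 7795 m/s; transfer-perigee v_p = √[μ(2/r₁ − 1/a_t)] = 9622 m/s.
Δv₁ = v_p − v_c1 = 1827 m/s.
At r₂: circular v_c2 = √(μ/r₂) = 4359 m/s; transfer-apogee v_a = √[μ(2/r₂ − 1/a_t)] = 3008 m/s.
Δv₂ = v_c2 − v_a = 1350 m/s.
Total Δv = Δv₁ + Δv₂ = 3177 m/s = 3.177 km/s.

Δv_total ≈ 3.18 km/s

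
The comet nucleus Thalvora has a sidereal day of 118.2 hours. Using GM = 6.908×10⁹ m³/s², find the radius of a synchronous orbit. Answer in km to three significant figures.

r_sync ≈ 3160 km

T = 118.2 hours = 4.255×10⁵ s.
A synchronous orbit has period T, so by Kepler's third law a = (μT²/4π²)^(1/3).
μT²/4π² = 6.908×10⁹ × (4.255×10⁵)² / 39.48 = 3.168×10¹⁹ m³.
a = 3.164×10⁶ m = 3164.3 km.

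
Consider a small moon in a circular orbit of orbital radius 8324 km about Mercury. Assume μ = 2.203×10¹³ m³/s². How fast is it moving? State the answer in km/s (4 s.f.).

r = 8324 km = 8.324×10⁶ m.
For a circular orbit v = √(μ/r) = √(2.203×10¹³ / 8.324×10⁶) = √(2.647×10⁶) = 1627 m/s.
That is 1.627 km/s.

v ≈ 1.627 km/s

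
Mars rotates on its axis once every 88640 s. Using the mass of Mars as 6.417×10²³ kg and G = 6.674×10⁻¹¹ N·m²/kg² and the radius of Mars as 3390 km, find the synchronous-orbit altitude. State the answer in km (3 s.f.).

μ = GM = 6.674×10⁻¹¹ × 6.417×10²³ = 4.283×10¹³ m³/s².
A synchronous orbit has period T, so by Kepler's third law a = (μT²/4π²)^(1/3).
μT²/4π² = 4.283×10¹³ × (8.864×10⁴)² / 39.48 = 8.524×10²¹ m³.
a = 2.043×10⁷ m = 20427 km.
Altitude h = a − R = 20427 − 3390 = 17037 km.

h_sync ≈ 17000 km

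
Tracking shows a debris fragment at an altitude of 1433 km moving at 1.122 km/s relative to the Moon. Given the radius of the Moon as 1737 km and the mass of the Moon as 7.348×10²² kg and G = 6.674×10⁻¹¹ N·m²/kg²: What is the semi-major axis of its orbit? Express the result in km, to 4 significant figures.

a ≈ 2672 km

μ = GM = 6.674×10⁻¹¹ × 7.348×10²² = 4.904×10¹² m³/s².
r = 1737 + 1433 = 3170.0 km = 3.170×10⁶ m.
Specific orbital energy ε = v²/2 − μ/r = (1122)²/2 − 4.904×10¹²/3.170×10⁶ = -9.176×10⁵ J/kg.
Since ε = −μ/(2a), a = −μ/(2ε) = 2.672×10⁶ m = 2672.3 km.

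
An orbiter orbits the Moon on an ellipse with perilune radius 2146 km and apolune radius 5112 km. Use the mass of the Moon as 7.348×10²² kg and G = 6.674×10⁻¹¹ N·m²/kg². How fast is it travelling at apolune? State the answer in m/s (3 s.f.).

μ = GM = 6.674×10⁻¹¹ × 7.348×10²² = 4.904×10¹² m³/s².
Semi-major axis a = (r_p + r_a)/2 = 3629.0 km = 3.629×10⁶ m.
Vis-viva: v² = μ(2/r − 1/a) = 4.904×10¹² × (3.912×10⁻⁷ − 2.756×10⁻⁷) = 5.673×10⁵ m²/s².
v = 753.2 m/s.

v ≈ 753 m/s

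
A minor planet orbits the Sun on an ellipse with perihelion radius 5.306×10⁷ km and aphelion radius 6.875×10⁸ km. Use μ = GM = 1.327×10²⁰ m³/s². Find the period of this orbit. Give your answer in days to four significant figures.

Semi-major axis a = (r_p + r_a)/2 = (5.3060×10⁷ + 6.8750×10⁸)/2 = 3.7028×10⁸ km = 3.703×10¹¹ m.
By Kepler's third law T = 2π√(a³/μ) = 2π × 1.956×10⁷ = 1.229×10⁸ s.
= 1422 days.

T ≈ 1422 days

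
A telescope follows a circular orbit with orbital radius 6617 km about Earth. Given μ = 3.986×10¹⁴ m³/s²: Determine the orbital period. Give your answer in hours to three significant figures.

T ≈ 1.49 hours

r = 6617 km = 6.617×10⁶ m.
Kepler's third law: T = 2π√(r³/μ) = 2π√((6.617×10⁶)³ / 3.986×10¹⁴).
r³/μ = 7.269×10⁵ s², so T = 2π × 8.526×10² = 5.357×10³ s.
Converting: 5.357×10³ s ÷ 3600 = 1.488 hours.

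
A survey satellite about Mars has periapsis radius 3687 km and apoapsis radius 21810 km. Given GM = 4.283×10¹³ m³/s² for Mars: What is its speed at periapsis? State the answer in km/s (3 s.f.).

v ≈ 4.46 km/s

Semi-major axis a = (r_p + r_a)/2 = 12748 km = 1.275×10⁷ m.
Vis-viva: v² = μ(2/r − 1/a) = 4.283×10¹³ × (5.424×10⁻⁷ − 7.844×10⁻⁸) = 1.987×10⁷ m²/s².
v = 4458 m/s = 4.458 km/s.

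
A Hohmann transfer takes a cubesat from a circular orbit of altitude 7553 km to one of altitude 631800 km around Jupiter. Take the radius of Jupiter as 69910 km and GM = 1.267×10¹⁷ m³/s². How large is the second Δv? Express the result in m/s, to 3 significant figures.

r₁ = 69910 + 7553 = 77463 km = 7.7463×10⁷ m.
r₂ = 69910 + 631800 = 701710 km = 7.0171×10⁸ m.
Transfer ellipse a_t = (r₁ + r₂)/2 = 3.896×10⁸ m.
At r₁: circular v_c1 = √(μ/r₁) = 40440 m/s; transfer-perijove v_p = √[μ(2/r₁ − 1/a_t)] = 54280 m/s.
At r₂: circular v_c2 = √(μ/r₂) = 13440 m/s; transfer-apojove v_a = √[μ(2/r₂ − 1/a_t)] = 5992 m/s.
Δv₂ = v_c2 − v_a = 7445 m/s.

Δv ≈ 7450 m/s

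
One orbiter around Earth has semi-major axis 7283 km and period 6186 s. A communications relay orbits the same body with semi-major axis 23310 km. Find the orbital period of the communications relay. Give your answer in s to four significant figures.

Kepler's third law: T² ∝ a³, so T₂ = T₁ (a₂/a₁)^(3/2).
a₂/a₁ = 3.201, (a₂/a₁)^(3/2) = 5.726.
T₂ = 6186 × 5.726 = 35420 s.

T₂ ≈ 35420 s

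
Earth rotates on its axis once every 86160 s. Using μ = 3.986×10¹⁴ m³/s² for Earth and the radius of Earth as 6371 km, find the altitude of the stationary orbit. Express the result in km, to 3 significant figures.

A synchronous orbit has period T, so by Kepler's third law a = (μT²/4π²)^(1/3).
μT²/4π² = 3.986×10¹⁴ × (8.616×10⁴)² / 39.48 = 7.495×10²² m³.
a = 4.216×10⁷ m = 42163 km.
Altitude h = a − R = 42163 − 6371 = 35792 km.

h_sync ≈ 35800 km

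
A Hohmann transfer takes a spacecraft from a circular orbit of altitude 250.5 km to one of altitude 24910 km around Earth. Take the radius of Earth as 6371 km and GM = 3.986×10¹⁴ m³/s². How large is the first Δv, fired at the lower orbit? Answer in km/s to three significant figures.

r₁ = 6371 + 250.5 = 6621.5 km = 6.6215×10⁶ m.
r₂ = 6371 + 24910 = 31281 km = 3.1281×10⁷ m.
Transfer ellipse a_t = (r₁ + r₂)/2 = 1.895×10⁷ m.
At r₁: circular v_c1 = √(μ/r₁) = 7759 m/s; transfer-perigee v_p = √[μ(2/r₁ − 1/a_t)] = 9968 m/s.
Δv₁ = v_p − v_c1 = 2209 m/s.
= 2.209 km/s.

Δv ≈ 2.21 km/s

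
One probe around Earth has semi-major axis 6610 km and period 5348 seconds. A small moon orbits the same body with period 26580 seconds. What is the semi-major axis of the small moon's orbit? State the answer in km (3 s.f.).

Kepler's third law: a³ ∝ T², so a₂ = a₁ (T₂/T₁)^(2/3).
T₂/T₁ = 4.970, (T₂/T₁)^(2/3) = 2.912.
a₂ = 6610 × 2.912 = 19250 km.

a₂ ≈ 19300 km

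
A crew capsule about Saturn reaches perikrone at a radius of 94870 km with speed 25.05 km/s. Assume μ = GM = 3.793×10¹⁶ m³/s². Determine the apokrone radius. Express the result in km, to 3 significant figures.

r_p = 9.487×10⁷ m.
Specific energy ε = v²/2 − μ/r = -8.606×10⁷ J/kg, so a = −μ/(2ε) = 2.204×10⁸ m.
The apsides satisfy r_p + r_a = 2a, so the apokrone radius is 2a − r_p = 3.459×10⁸ m = 3.4587×10⁵ km.

apokrone radius ≈ 3.46×10⁵ km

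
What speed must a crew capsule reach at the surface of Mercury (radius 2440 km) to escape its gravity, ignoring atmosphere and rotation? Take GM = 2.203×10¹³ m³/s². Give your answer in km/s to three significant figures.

r = R = 2.440×10⁶ m.
Escape speed v_esc = √(2μ/r) = √(2 × 2.203×10¹³ / 2.440×10⁶) = √(1.806×10⁷) = 4249 m/s.
= 4.249 km/s.

v_esc ≈ 4.25 km/s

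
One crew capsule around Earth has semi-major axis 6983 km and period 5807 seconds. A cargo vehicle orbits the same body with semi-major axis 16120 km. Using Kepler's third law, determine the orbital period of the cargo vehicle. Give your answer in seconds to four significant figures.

T₂ ≈ 20370 seconds

Kepler's third law: T² ∝ a³, so T₂ = T₁ (a₂/a₁)^(3/2).
a₂/a₁ = 2.308, (a₂/a₁)^(3/2) = 3.507.
T₂ = 5807 × 3.507 = 20370 seconds.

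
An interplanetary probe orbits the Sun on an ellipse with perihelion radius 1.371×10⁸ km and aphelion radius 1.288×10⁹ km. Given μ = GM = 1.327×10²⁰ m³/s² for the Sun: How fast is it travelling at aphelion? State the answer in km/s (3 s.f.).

v ≈ 4.45 km/s

Semi-major axis a = (r_p + r_a)/2 = 7.1255×10⁸ km = 7.126×10¹¹ m.
Vis-viva: v² = μ(2/r − 1/a) = 1.327×10²⁰ × (1.553×10⁻¹² − 1.403×10⁻¹²) = 1.982×10⁷ m²/s².
v = 4452 m/s = 4.452 km/s.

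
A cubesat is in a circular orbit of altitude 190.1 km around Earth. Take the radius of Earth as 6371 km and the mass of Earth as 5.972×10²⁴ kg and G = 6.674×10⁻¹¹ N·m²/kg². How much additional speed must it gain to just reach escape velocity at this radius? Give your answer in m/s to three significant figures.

Δv ≈ 3230 m/s

μ = GM = 6.674×10⁻¹¹ × 5.972×10²⁴ = 3.986×10¹⁴ m³/s².
r = 6371 + 190.1 = 6561.1 km = 6.5611×10⁶ m.
Circular speed v_c = √(μ/r) = 7794 m/s.
Escape speed v_esc = √(2μ/r) = √2 × v_c = 11020 m/s.
Δv = v_esc − v_c = 3228 m/s.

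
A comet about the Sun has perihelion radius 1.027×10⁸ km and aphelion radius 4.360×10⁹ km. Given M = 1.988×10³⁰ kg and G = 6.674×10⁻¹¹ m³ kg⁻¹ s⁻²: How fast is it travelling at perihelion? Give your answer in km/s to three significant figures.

v ≈ 50.2 km/s

μ = GM = 6.674×10⁻¹¹ × 1.988×10³⁰ = 1.327×10²⁰ m³/s².
Semi-major axis a = (r_p + r_a)/2 = 2.2314×10⁹ km = 2.231×10¹² m.
Vis-viva: v² = μ(2/r − 1/a) = 1.327×10²⁰ × (1.947×10⁻¹¹ − 4.482×10⁻¹³) = 2.524×10⁹ m²/s².
v = 50240 m/s = 50.24 km/s.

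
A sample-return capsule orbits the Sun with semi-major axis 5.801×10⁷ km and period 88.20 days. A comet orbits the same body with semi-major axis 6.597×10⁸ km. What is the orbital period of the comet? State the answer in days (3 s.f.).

T₂ ≈ 3380 days

Kepler's third law: T² ∝ a³, so T₂ = T₁ (a₂/a₁)^(3/2).
a₂/a₁ = 11.37, (a₂/a₁)^(3/2) = 38.35.
T₂ = 88.20 × 38.35 = 3382 days.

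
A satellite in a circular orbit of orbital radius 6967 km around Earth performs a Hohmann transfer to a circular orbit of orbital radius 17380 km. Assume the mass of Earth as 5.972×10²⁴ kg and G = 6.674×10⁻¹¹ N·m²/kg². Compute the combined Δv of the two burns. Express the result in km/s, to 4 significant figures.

Δv_total ≈ 2.640 km/s

μ = GM = 6.674×10⁻¹¹ × 5.972×10²⁴ = 3.986×10¹⁴ m³/s².
r₁ = 6967 km = 6.967×10⁶ m.
r₂ = 17380 km = 1.738×10⁷ m.
Transfer ellipse a_t = (r₁ + r₂)/2 = 1.217×10⁷ m.
At r₁: circular v_c1 = √(μ/r₁) = 7564 m/s; transfer-perigee v_p = √[μ(2/r₁ − 1/a_t)] = 9037 m/s.
Δv₁ = v_p − v_c1 = 1474 m/s.
At r₂: circular v_c2 = √(μ/r₂) = 4789 m/s; transfer-apogee v_a = √[μ(2/r₂ − 1/a_t)] = 3623 m/s.
Δv₂ = v_c2 − v_a = 1166 m/s.
Total Δv = Δv₁ + Δv₂ = 2640 m/s = 2.640 km/s.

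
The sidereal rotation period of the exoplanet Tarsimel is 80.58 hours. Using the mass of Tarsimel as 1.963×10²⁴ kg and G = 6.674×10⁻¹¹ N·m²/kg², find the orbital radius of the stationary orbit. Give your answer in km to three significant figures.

r_sync ≈ 65400 km

μ = GM = 6.674×10⁻¹¹ × 1.963×10²⁴ = 1.310×10¹⁴ m³/s².
T = 80.58 hours = 2.901×10⁵ s.
A synchronous orbit has period T, so by Kepler's third law a = (μT²/4π²)^(1/3).
μT²/4π² = 1.310×10¹⁴ × (2.901×10⁵)² / 39.48 = 2.793×10²³ m³.
a = 6.536×10⁷ m = 65364 km.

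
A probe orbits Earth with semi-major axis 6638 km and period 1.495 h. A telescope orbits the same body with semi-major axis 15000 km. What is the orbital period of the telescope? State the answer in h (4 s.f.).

Kepler's third law: T² ∝ a³, so T₂ = T₁ (a₂/a₁)^(3/2).
a₂/a₁ = 2.260, (a₂/a₁)^(3/2) = 3.397.
T₂ = 1.495 × 3.397 = 5.078 h.

T₂ ≈ 5.078 h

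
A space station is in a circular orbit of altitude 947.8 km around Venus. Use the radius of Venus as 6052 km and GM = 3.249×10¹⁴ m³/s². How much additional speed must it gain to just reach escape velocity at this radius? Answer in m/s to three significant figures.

Δv ≈ 2820 m/s

r = 6052 + 947.8 = 6999.8 km = 6.9998×10⁶ m.
Circular speed v_c = √(μ/r) = 6813 m/s.
Escape speed v_esc = √(2μ/r) = √2 × v_c = 9635 m/s.
Δv = v_esc − v_c = 2822 m/s.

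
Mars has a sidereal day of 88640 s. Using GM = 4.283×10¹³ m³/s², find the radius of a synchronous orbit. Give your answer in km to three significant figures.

A synchronous orbit has period T, so by Kepler's third law a = (μT²/4π²)^(1/3).
μT²/4π² = 4.283×10¹³ × (8.864×10⁴)² / 39.48 = 8.524×10²¹ m³.
a = 2.043×10⁷ m = 20428 km.

r_sync ≈ 20400 km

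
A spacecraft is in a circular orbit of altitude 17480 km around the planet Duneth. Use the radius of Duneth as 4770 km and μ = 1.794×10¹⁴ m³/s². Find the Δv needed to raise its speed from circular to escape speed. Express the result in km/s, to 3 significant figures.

Δv ≈ 1.18 km/s

r = 4770 + 17480 = 22250 km = 2.2250×10⁷ m.
Circular speed v_c = √(μ/r) = 2840 m/s.
Escape speed v_esc = √(2μ/r) = √2 × v_c = 4016 m/s.
Δv = v_esc − v_c = 1176 m/s = 1.176 km/s.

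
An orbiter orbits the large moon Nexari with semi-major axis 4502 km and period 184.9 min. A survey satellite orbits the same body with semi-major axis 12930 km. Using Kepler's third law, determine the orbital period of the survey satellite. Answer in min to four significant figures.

T₂ ≈ 900.0 min

Kepler's third law: T² ∝ a³, so T₂ = T₁ (a₂/a₁)^(3/2).
a₂/a₁ = 2.872, (a₂/a₁)^(3/2) = 4.867.
T₂ = 184.9 × 4.867 = 900.0 min.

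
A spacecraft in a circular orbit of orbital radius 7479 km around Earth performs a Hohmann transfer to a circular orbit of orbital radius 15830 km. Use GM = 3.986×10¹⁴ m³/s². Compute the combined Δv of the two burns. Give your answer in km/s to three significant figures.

r₁ = 7479 km = 7.479×10⁶ m.
r₂ = 15830 km = 1.583×10⁷ m.
Transfer ellipse a_t = (r₁ + r₂)/2 = 1.165×10⁷ m.
At r₁: circular v_c1 = √(μ/r₁) = 7300 m/s; transfer-perigee v_p = √[μ(2/r₁ − 1/a_t)] = 8508 m/s.
Δv₁ = v_p − v_c1 = 1208 m/s.
At r₂: circular v_c2 = √(μ/r₂) = 5018 m/s; transfer-apogee v_a = √[μ(2/r₂ − 1/a_t)] = 4020 m/s.
Δv₂ = v_c2 − v_a = 998.2 m/s.
Total Δv = Δv₁ + Δv₂ = 2206 m/s = 2.206 km/s.

Δv_total ≈ 2.21 km/s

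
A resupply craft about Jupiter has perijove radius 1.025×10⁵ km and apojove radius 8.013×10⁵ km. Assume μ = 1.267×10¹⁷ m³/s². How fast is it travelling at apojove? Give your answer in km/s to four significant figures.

Semi-major axis a = (r_p + r_a)/2 = 4.5190×10⁵ km = 4.519×10⁸ m.
Vis-viva: v² = μ(2/r − 1/a) = 1.267×10¹⁷ × (2.496×10⁻⁹ − 2.213×10⁻⁹) = 3.586×10⁷ m²/s².
v = 5989 m/s = 5.989 km/s.

v ≈ 5.989 km/s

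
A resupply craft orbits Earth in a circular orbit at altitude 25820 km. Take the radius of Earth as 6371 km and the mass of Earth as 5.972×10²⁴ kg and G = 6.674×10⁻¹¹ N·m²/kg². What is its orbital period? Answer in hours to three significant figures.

μ = GM = 6.674×10⁻¹¹ × 5.972×10²⁴ = 3.986×10¹⁴ m³/s².
r = 6371 + 25820 = 32191 km = 3.2191×10⁷ m.
Kepler's third law: T = 2π√(r³/μ) = 2π√((3.219×10⁷)³ / 3.986×10¹⁴).
r³/μ = 8.369×10⁷ s², so T = 2π × 9.148×10³ = 5.748×10⁴ s.
Converting: 5.748×10⁴ s ÷ 3600 = 15.97 hours.

T ≈ 16.0 hours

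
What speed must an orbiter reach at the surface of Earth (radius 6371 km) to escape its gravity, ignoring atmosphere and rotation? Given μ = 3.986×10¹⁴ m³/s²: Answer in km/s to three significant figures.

r = R = 6.371×10⁶ m.
Escape speed v_esc = √(2μ/r) = √(2 × 3.986×10¹⁴ / 6.371×10⁶) = √(1.251×10⁸) = 11190 m/s.
= 11.19 km/s.

v_esc ≈ 11.2 km/s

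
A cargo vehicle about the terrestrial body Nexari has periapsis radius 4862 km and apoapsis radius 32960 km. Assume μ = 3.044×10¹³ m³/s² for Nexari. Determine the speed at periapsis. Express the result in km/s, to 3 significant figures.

Semi-major axis a = (r_p + r_a)/2 = 18911 km = 1.891×10⁷ m.
Vis-viva: v² = μ(2/r − 1/a) = 3.044×10¹³ × (4.114×10⁻⁷ − 5.288×10⁻⁸) = 1.091×10⁷ m²/s².
v = 3303 m/s = 3.303 km/s.

v ≈ 3.30 km/s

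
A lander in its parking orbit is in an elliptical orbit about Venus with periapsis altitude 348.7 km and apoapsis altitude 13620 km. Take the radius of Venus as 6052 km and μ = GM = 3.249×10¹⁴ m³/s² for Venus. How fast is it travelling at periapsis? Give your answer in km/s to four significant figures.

v ≈ 8.752 km/s

r_p = 6052 + 348.7 = 6400.7 km = 6.4007×10⁶ m.
r_a = 6052 + 13620 = 19672 km = 1.9672×10⁷ m.
Semi-major axis a = (r_p + r_a)/2 = 13036 km = 1.304×10⁷ m.
Vis-viva: v² = μ(2/r − 1/a) = 3.249×10¹⁴ × (3.125×10⁻⁷ − 7.671×10⁻⁸) = 7.660×10⁷ m²/s².
v = 8752 m/s = 8.752 km/s.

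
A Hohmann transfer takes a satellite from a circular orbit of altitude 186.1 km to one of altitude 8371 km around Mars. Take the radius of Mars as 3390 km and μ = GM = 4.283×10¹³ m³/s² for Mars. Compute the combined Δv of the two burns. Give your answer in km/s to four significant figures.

r₁ = 3390 + 186.1 = 3576.1 km = 3.5761×10⁶ m.
r₂ = 3390 + 8371 = 11761 km = 1.1761×10⁷ m.
Transfer ellipse a_t = (r₁ + r₂)/2 = 7.669×10⁶ m.
At r₁: circular v_c1 = √(μ/r₁) = 3461 m/s; transfer-periapsis v_p = √[μ(2/r₁ − 1/a_t)] = 4286 m/s.
Δv₁ = v_p − v_c1 = 825.1 m/s.
At r₂: circular v_c2 = √(μ/r₂) = 1908 m/s; transfer-apoapsis v_a = √[μ(2/r₂ − 1/a_t)] = 1303 m/s.
Δv₂ = v_c2 − v_a = 605.2 m/s.
Total Δv = Δv₁ + Δv₂ = 1430 m/s = 1.430 km/s.

Δv_total ≈ 1.430 km/s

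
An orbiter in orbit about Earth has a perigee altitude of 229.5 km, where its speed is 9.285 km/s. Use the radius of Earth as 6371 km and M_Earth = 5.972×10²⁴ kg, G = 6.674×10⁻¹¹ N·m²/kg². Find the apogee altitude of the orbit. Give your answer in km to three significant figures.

μ = GM = 6.674×10⁻¹¹ × 5.972×10²⁴ = 3.986×10¹⁴ m³/s².
r_p = 6371 + 229.5 = 6600.5 km = 6.600×10⁶ m.
Specific energy ε = v²/2 − μ/r = -1.728×10⁷ J/kg, so a = −μ/(2ε) = 1.153×10⁷ m.
The apsides satisfy r_p + r_a = 2a, so the apogee radius is 2a − r_p = 1.647×10⁷ m = 16466 km.
Apogee altitude = 16466 − 6371 = 10095 km.

apogee altitude ≈ 10100 km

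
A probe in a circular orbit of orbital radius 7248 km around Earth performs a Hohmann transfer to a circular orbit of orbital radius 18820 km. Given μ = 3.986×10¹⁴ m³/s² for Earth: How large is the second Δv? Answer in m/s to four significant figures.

r₁ = 7248 km = 7.248×10⁶ m.
r₂ = 18820 km = 1.882×10⁷ m.
Transfer ellipse a_t = (r₁ + r₂)/2 = 1.303×10⁷ m.
At r₁: circular v_c1 = √(μ/r₁) = 7416 m/s; transfer-perigee v_p = √[μ(2/r₁ − 1/a_t)] = 8911 m/s.
At r₂: circular v_c2 = √(μ/r₂) = 4602 m/s; transfer-apogee v_a = √[μ(2/r₂ − 1/a_t)] = 3432 m/s.
Δv₂ = v_c2 − v_a = 1170 m/s.

Δv ≈ 1170 m/s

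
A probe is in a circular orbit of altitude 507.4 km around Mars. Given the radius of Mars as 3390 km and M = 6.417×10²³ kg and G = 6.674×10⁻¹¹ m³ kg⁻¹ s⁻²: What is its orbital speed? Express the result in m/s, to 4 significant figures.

v ≈ 3315 m/s

μ = GM = 6.674×10⁻¹¹ × 6.417×10²³ = 4.283×10¹³ m³/s².
r = 3390 + 507.4 = 3897.4 km = 3.8974×10⁶ m.
For a circular orbit v = √(μ/r) = √(4.283×10¹³ / 3.897×10⁶) = √(1.099×10⁷) = 3315 m/s.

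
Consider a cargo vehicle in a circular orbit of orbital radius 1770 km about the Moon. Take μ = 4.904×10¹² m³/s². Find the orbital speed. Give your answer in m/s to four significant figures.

v ≈ 1665 m/s

r = 1770 km = 1.770×10⁶ m.
For a circular orbit v = √(μ/r) = √(4.904×10¹² / 1.770×10⁶) = √(2.771×10⁶) = 1665 m/s.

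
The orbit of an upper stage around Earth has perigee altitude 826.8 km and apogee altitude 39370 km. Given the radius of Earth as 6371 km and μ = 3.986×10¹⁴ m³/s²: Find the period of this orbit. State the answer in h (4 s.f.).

r_p = 6371 + 826.8 = 7197.8 km = 7.1978×10⁶ m.
r_a = 6371 + 39370 = 45741 km = 4.5741×10⁷ m.
Semi-major axis a = (r_p + r_a)/2 = (7197.8 + 45741)/2 = 26469 km = 2.647×10⁷ m.
By Kepler's third law T = 2π√(a³/μ) = 2π × 6.821×10³ = 4.286×10⁴ s.
= 11.90 h.

T ≈ 11.90 h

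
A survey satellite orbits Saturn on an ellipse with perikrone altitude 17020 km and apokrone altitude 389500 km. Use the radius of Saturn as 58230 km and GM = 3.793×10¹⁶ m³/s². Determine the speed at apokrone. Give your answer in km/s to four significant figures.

v ≈ 4.938 km/s

r_p = 58230 + 17020 = 75250 km = 7.5250×10⁷ m.
r_a = 58230 + 389500 = 447730 km = 4.4773×10⁸ m.
Semi-major axis a = (r_p + r_a)/2 = 2.6149×10⁵ km = 2.615×10⁸ m.
Vis-viva: v² = μ(2/r − 1/a) = 3.793×10¹⁶ × (4.467×10⁻⁹ − 3.824×10⁻⁹) = 2.438×10⁷ m²/s².
v = 4938 m/s = 4.938 km/s.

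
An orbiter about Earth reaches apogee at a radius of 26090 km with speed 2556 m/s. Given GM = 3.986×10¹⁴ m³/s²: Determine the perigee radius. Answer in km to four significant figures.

perigee radius ≈ 7095 km

r_a = 2.609×10⁷ m.
Specific energy ε = v²/2 − μ/r = -1.201×10⁷ J/kg, so a = −μ/(2ε) = 1.659×10⁷ m.
The apsides satisfy r_p + r_a = 2a, so the perigee radius is 2a − r_a = 7.095×10⁶ m = 7095.4 km.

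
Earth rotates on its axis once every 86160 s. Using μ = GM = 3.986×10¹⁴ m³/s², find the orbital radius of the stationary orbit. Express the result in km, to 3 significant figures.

A synchronous orbit has period T, so by Kepler's third law a = (μT²/4π²)^(1/3).
μT²/4π² = 3.986×10¹⁴ × (8.616×10⁴)² / 39.48 = 7.495×10²² m³.
a = 4.216×10⁷ m = 42163 km.

r_sync ≈ 42200 km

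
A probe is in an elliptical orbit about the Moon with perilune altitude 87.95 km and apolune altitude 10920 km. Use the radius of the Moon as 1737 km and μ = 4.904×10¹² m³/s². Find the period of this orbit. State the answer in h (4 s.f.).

r_p = 1737 + 87.95 = 1825.0 km = 1.8250×10⁶ m.
r_a = 1737 + 10920 = 12657 km = 1.2657×10⁷ m.
Semi-major axis a = (r_p + r_a)/2 = (1825.0 + 12657)/2 = 7241.0 km = 7.241×10⁶ m.
By Kepler's third law T = 2π√(a³/μ) = 2π × 8.799×10³ = 5.528×10⁴ s.
= 15.36 h.

T ≈ 15.36 h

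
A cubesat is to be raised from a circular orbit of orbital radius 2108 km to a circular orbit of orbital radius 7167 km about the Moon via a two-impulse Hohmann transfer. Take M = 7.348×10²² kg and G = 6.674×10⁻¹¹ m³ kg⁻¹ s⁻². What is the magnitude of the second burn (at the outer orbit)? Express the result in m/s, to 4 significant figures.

Δv ≈ 269.5 m/s

μ = GM = 6.674×10⁻¹¹ × 7.348×10²² = 4.904×10¹² m³/s².
r₁ = 2108 km = 2.108×10⁶ m.
r₂ = 7167 km = 7.167×10⁶ m.
Transfer ellipse a_t = (r₁ + r₂)/2 = 4.638×10⁶ m.
At r₁: circular v_c1 = √(μ/r₁) = 1525 m/s; transfer-perilune v_p = √[μ(2/r₁ − 1/a_t)] = 1896 m/s.
At r₂: circular v_c2 = √(μ/r₂) = 827.2 m/s; transfer-apolune v_a = √[μ(2/r₂ − 1/a_t)] = 557.7 m/s.
Δv₂ = v_c2 − v_a = 269.5 m/s.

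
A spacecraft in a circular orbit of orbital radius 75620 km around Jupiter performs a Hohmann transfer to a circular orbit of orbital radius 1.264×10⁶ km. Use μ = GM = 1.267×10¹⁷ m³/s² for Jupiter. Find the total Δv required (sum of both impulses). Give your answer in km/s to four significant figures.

Δv_total ≈ 21.95 km/s

r₁ = 75620 km = 7.562×10⁷ m.
r₂ = 1.264×10⁶ km = 1.264×10⁹ m.
Transfer ellipse a_t = (r₁ + r₂)/2 = 6.698×10⁸ m.
At r₁: circular v_c1 = √(μ/r₁) = 40930 m/s; transfer-perijove v_p = √[μ(2/r₁ − 1/a_t)] = 56230 m/s.
Δv₁ = v_p − v_c1 = 15300 m/s.
At r₂: circular v_c2 = √(μ/r₂) = 10010 m/s; transfer-apojove v_a = √[μ(2/r₂ − 1/a_t)] = 3364 m/s.
Δv₂ = v_c2 − v_a = 6648 m/s.
Total Δv = Δv₁ + Δv₂ = 21950 m/s = 21.95 km/s.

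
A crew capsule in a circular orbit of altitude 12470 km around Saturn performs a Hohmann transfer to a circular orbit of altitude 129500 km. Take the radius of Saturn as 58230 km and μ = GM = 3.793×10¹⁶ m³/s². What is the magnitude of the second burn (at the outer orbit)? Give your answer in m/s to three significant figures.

Δv ≈ 3700 m/s

r₁ = 58230 + 12470 = 70700 km = 7.0700×10⁷ m.
r₂ = 58230 + 129500 = 187730 km = 1.8773×10⁸ m.
Transfer ellipse a_t = (r₁ + r₂)/2 = 1.292×10⁸ m.
At r₁: circular v_c1 = √(μ/r₁) = 23160 m/s; transfer-perikrone v_p = √[μ(2/r₁ − 1/a_t)] = 27920 m/s.
At r₂: circular v_c2 = √(μ/r₂) = 14210 m/s; transfer-apokrone v_a = √[μ(2/r₂ − 1/a_t)] = 10510 m/s.
Δv₂ = v_c2 − v_a = 3700 m/s.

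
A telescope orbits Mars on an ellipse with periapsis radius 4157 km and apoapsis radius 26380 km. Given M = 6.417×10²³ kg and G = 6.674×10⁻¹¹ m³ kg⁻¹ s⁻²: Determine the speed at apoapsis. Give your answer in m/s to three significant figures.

v ≈ 665 m/s

μ = GM = 6.674×10⁻¹¹ × 6.417×10²³ = 4.283×10¹³ m³/s².
Semi-major axis a = (r_p + r_a)/2 = 15268 km = 1.527×10⁷ m.
Vis-viva: v² = μ(2/r − 1/a) = 4.283×10¹³ × (7.582×10⁻⁸ − 6.549×10⁻⁸) = 4.420×10⁵ m²/s².
v = 664.8 m/s.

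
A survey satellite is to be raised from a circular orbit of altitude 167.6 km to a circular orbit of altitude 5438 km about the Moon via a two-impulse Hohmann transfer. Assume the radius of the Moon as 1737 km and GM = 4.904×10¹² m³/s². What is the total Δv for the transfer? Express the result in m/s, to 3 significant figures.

r₁ = 1737 + 167.6 = 1904.6 km = 1.9046×10⁶ m.
r₂ = 1737 + 5438 = 7175.0 km = 7.1750×10⁶ m.
Transfer ellipse a_t = (r₁ + r₂)/2 = 4.540×10⁶ m.
At r₁: circular v_c1 = √(μ/r₁) = 1605 m/s; transfer-perilune v_p = √[μ(2/r₁ − 1/a_t)] = 2017 m/s.
Δv₁ = v_p − v_c1 = 412.7 m/s.
At r₂: circular v_c2 = √(μ/r₂) = 826.7 m/s; transfer-apolune v_a = √[μ(2/r₂ − 1/a_t)] = 535.5 m/s.
Δv₂ = v_c2 − v_a = 291.2 m/s.
Total Δv = Δv₁ + Δv₂ = 703.9 m/s.

Δv_total ≈ 704 m/s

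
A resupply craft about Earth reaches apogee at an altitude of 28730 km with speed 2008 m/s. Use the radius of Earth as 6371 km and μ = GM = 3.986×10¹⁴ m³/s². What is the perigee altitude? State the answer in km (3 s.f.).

r_a = 6371 + 28730 = 35101 km = 3.510×10⁷ m.
Specific energy ε = v²/2 − μ/r = -9.340×10⁶ J/kg, so a = −μ/(2ε) = 2.134×10⁷ m.
The apsides satisfy r_p + r_a = 2a, so the perigee radius is 2a − r_a = 7.577×10⁶ m = 7576.7 km.
Perigee altitude = 7576.7 − 6371 = 1205.7 km.

perigee altitude ≈ 1210 km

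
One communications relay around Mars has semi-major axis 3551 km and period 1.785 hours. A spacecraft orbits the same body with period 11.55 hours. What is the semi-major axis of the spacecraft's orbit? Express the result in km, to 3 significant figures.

Kepler's third law: a³ ∝ T², so a₂ = a₁ (T₂/T₁)^(2/3).
T₂/T₁ = 6.471, (T₂/T₁)^(2/3) = 3.472.
a₂ = 3551 × 3.472 = 12330 km.

a₂ ≈ 12300 km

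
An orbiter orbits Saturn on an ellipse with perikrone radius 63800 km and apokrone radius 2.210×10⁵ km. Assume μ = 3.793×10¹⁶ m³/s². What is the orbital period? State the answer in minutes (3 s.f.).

Semi-major axis a = (r_p + r_a)/2 = (63800 + 2.2100×10⁵)/2 = 1.4240×10⁵ km = 1.424×10⁸ m.
By Kepler's third law T = 2π√(a³/μ) = 2π × 8.725×10³ = 5.482×10⁴ s.
= 913.7 minutes.

T ≈ 914 minutes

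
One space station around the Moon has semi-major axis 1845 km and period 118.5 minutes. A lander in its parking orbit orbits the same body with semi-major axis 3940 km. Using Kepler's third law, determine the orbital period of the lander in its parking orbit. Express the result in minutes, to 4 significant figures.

T₂ ≈ 369.8 minutes

Kepler's third law: T² ∝ a³, so T₂ = T₁ (a₂/a₁)^(3/2).
a₂/a₁ = 2.136, (a₂/a₁)^(3/2) = 3.121.
T₂ = 118.5 × 3.121 = 369.8 minutes.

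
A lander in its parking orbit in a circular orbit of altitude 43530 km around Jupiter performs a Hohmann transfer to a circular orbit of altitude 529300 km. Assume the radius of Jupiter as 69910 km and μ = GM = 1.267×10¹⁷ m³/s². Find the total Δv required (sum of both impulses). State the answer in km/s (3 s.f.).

Δv_total ≈ 16.3 km/s

r₁ = 69910 + 43530 = 113440 km = 1.1344×10⁸ m.
r₂ = 69910 + 529300 = 599210 km = 5.9921×10⁸ m.
Transfer ellipse a_t = (r₁ + r₂)/2 = 3.563×10⁸ m.
At r₁: circular v_c1 = √(μ/r₁) = 33420 m/s; transfer-perijove v_p = √[μ(2/r₁ − 1/a_t)] = 43340 m/s.
Δv₁ = v_p − v_c1 = 9918 m/s.
At r₂: circular v_c2 = √(μ/r₂) = 14540 m/s; transfer-apojove v_a = √[μ(2/r₂ − 1/a_t)] = 8205 m/s.
Δv₂ = v_c2 − v_a = 6337 m/s.
Total Δv = Δv₁ + Δv₂ = 16250 m/s = 16.25 km/s.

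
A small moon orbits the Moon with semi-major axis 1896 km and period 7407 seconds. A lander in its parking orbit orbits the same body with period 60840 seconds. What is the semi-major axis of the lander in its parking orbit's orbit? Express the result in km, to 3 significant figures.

a₂ ≈ 7720 km

Kepler's third law: a³ ∝ T², so a₂ = a₁ (T₂/T₁)^(2/3).
T₂/T₁ = 8.214, (T₂/T₁)^(2/3) = 4.071.
a₂ = 1896 × 4.071 = 7719 km.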